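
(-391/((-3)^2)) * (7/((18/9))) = -2737/18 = -152.06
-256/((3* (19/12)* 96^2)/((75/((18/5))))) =-125/1026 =-0.12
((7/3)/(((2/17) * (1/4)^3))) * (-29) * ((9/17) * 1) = -19488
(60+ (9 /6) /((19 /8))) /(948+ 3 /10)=3840 /60059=0.06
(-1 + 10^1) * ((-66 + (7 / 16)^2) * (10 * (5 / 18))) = -421175 / 256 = -1645.21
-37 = -37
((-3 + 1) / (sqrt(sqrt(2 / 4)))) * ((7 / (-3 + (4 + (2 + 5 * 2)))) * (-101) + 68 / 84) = 29252 * 2^(1 / 4) / 273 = 127.42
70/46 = 35/23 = 1.52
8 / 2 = 4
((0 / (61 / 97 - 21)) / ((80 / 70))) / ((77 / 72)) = 0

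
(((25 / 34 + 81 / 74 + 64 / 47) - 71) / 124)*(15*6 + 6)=-48110880 / 916453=-52.50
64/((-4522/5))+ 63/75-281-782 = -60042594/56525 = -1062.23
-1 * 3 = -3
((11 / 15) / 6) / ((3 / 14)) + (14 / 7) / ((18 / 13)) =272 / 135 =2.01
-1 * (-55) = 55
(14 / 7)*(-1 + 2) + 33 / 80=193 / 80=2.41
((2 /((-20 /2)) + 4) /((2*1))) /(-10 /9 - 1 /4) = -342 /245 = -1.40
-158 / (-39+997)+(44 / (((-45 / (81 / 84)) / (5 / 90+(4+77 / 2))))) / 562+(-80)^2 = 180894376183 / 28265790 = 6399.76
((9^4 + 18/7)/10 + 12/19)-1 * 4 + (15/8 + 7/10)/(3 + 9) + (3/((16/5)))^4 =85503618827/130744320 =653.98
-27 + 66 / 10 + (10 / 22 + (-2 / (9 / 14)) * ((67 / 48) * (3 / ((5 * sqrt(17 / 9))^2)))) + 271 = 4689561 / 18700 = 250.78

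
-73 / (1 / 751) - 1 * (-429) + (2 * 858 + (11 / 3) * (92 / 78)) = -6162820 / 117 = -52673.68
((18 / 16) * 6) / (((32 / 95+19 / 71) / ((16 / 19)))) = 9.40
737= 737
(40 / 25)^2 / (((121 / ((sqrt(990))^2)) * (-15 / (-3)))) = 1152 / 275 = 4.19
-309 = -309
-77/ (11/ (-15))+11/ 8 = 851/ 8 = 106.38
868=868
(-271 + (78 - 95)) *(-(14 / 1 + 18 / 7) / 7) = 681.80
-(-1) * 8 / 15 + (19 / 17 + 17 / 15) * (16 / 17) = 3832 / 1445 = 2.65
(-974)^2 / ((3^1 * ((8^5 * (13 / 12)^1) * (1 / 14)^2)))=11621281 / 6656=1745.99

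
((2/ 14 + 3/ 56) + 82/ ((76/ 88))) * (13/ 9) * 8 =1316029/ 1197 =1099.44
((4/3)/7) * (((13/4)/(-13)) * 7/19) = -1/57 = -0.02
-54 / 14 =-27 / 7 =-3.86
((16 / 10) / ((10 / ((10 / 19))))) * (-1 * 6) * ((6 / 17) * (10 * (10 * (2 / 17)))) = -11520 / 5491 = -2.10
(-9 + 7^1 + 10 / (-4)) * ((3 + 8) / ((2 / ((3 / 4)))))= -297 / 16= -18.56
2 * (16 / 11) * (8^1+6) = 40.73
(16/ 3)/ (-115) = -16/ 345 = -0.05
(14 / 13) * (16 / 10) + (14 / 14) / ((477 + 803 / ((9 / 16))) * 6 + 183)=3901267 / 2264015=1.72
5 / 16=0.31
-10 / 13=-0.77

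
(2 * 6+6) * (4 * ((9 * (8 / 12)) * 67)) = 28944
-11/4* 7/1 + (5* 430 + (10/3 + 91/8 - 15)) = 51131/24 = 2130.46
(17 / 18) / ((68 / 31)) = 31 / 72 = 0.43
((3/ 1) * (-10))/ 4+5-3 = -11/ 2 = -5.50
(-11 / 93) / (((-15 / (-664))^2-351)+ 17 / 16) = 4849856 / 14348581167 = 0.00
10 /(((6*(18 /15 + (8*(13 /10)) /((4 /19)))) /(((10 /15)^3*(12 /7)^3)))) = 12800 /260337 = 0.05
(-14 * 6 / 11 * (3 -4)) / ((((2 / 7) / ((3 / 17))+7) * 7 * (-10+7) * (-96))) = 7 / 15928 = 0.00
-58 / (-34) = 1.71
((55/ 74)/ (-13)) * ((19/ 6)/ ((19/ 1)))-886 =-5114047/ 5772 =-886.01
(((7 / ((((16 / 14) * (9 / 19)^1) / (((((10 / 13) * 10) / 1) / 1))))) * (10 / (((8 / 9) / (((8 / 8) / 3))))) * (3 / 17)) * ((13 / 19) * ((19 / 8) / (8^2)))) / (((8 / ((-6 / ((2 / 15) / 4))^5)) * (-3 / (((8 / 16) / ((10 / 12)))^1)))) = 4294892109375 / 544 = 7895022259.88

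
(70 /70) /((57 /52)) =52 /57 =0.91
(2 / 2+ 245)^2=60516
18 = 18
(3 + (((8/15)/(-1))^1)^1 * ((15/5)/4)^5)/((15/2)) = 613/1600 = 0.38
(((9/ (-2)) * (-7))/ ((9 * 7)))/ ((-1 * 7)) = -1/ 14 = -0.07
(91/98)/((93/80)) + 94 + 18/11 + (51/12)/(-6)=1827999/19096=95.73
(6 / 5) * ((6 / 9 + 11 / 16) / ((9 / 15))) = 65 / 24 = 2.71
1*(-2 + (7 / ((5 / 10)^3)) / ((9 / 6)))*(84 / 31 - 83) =-263834 / 93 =-2836.92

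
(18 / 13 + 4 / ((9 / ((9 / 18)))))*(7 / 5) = 1316 / 585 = 2.25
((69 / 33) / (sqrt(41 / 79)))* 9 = 207* sqrt(3239) / 451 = 26.12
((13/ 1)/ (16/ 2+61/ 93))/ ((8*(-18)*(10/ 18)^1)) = -1209/ 64400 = -0.02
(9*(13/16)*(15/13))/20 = 27/64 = 0.42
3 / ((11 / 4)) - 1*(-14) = 166 / 11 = 15.09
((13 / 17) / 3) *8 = 104 / 51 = 2.04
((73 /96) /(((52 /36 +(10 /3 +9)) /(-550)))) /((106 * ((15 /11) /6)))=-132495 /105152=-1.26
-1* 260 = -260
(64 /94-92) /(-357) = 4292 /16779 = 0.26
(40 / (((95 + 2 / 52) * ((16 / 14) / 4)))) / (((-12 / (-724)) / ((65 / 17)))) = 6117800 / 18003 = 339.82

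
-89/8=-11.12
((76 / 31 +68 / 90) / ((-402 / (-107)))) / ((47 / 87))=6941411 / 4392855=1.58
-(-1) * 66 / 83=66 / 83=0.80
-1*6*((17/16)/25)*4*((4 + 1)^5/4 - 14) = -156519/200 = -782.60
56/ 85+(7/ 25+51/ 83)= 54792/ 35275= 1.55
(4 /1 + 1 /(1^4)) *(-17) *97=-8245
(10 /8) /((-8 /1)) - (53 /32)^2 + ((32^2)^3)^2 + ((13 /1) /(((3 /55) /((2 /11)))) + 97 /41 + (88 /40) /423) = 102375002390510324977329469 /88796160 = 1152921504606847018.80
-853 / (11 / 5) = -387.73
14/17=0.82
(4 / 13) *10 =40 / 13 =3.08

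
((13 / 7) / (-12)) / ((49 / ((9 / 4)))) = -39 / 5488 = -0.01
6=6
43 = 43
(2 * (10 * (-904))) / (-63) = 18080 / 63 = 286.98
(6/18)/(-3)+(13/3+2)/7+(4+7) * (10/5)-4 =1184/63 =18.79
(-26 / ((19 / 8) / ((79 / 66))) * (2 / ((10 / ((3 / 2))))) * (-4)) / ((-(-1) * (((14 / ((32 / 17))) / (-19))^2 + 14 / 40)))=79925248 / 2557863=31.25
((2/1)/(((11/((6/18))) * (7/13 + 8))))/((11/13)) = 338/40293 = 0.01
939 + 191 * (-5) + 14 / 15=-226 / 15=-15.07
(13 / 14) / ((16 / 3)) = 39 / 224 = 0.17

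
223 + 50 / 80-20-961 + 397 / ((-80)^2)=-4846803 / 6400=-757.31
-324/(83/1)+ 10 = 506/83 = 6.10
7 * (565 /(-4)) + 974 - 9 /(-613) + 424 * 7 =7241405 /2452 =2953.26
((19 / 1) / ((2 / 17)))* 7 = 1130.50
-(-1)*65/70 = 13/14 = 0.93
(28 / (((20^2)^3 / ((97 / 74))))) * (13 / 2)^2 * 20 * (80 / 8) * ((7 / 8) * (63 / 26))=3892707 / 378880000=0.01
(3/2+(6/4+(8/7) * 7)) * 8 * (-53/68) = -1166/17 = -68.59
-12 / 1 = -12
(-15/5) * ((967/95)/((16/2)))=-2901/760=-3.82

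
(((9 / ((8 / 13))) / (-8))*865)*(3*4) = -18975.94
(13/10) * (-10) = -13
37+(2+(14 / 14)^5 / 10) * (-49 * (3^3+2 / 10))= -69047 / 25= -2761.88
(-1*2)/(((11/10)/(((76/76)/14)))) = -10/77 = -0.13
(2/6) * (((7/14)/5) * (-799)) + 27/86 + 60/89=-1472164/57405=-25.65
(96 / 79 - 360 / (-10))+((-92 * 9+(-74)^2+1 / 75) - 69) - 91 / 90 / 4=4615.98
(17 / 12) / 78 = 17 / 936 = 0.02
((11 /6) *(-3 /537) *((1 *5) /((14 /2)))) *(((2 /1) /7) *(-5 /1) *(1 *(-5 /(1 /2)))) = -2750 /26313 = -0.10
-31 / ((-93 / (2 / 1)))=2 / 3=0.67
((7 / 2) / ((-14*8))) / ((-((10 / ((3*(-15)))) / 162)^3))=-387420489 / 32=-12106890.28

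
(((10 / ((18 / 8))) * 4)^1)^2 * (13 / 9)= 332800 / 729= 456.52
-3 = -3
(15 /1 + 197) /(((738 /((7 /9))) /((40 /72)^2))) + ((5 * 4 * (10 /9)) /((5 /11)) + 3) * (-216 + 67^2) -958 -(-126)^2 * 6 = 33761586835 /269001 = 125507.29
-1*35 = -35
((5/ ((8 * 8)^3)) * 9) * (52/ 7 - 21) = -4275/ 1835008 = -0.00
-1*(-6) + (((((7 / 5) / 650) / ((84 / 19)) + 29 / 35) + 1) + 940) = 258757333 / 273000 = 947.83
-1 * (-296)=296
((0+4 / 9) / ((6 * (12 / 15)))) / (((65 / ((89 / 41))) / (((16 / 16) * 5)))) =445 / 28782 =0.02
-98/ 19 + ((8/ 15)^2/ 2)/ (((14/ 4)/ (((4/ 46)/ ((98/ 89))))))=-173844226/ 33725475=-5.15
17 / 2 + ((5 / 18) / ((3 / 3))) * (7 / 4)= 647 / 72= 8.99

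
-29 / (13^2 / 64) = -1856 / 169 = -10.98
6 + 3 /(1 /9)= 33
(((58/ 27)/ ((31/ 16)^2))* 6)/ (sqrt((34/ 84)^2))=415744/ 49011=8.48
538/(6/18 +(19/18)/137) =1326708/841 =1577.54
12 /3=4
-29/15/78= -29/1170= -0.02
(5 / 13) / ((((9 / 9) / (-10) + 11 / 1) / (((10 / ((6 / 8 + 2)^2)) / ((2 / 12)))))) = 48000 / 171457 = 0.28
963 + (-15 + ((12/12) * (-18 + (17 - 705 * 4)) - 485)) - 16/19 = -44818/19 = -2358.84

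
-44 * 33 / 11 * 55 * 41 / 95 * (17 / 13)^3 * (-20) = 5849614320 / 41743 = 140134.02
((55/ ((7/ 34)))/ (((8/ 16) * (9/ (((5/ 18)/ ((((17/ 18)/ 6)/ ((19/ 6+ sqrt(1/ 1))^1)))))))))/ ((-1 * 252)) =-1.73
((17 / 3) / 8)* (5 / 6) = 85 / 144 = 0.59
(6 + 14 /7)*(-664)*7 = -37184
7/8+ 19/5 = 187/40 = 4.68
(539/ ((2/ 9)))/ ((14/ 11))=1905.75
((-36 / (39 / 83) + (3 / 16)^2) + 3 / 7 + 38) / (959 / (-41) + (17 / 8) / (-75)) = 2733001575 / 1677594464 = 1.63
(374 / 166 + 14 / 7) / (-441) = -353 / 36603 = -0.01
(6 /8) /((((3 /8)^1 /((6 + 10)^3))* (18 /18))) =8192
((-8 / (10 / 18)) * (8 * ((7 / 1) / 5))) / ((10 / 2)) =-4032 / 125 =-32.26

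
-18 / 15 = -6 / 5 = -1.20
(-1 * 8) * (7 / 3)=-56 / 3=-18.67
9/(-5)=-9/5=-1.80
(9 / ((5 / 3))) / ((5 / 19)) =513 / 25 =20.52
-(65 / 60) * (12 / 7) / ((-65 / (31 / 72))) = 31 / 2520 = 0.01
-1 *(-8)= 8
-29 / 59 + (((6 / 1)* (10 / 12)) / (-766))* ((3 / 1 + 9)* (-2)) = -7567 / 22597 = -0.33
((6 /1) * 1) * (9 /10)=27 /5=5.40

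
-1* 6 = -6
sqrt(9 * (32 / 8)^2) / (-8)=-3 / 2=-1.50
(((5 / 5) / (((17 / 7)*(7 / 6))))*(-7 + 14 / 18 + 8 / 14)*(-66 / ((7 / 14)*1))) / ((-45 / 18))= -62656 / 595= -105.30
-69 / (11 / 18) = -1242 / 11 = -112.91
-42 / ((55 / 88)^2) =-2688 / 25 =-107.52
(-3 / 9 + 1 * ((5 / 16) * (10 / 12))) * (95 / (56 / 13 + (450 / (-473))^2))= -1934137205 / 1455487104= -1.33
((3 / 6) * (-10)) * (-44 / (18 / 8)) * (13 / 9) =11440 / 81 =141.23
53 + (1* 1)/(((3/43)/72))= 1085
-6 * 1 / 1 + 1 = -5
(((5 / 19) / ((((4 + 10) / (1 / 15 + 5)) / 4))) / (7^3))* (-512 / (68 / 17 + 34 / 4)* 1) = -8192 / 180075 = -0.05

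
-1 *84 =-84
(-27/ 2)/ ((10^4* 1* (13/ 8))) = -27/ 32500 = -0.00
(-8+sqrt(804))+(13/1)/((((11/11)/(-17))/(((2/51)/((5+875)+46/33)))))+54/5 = 202887/72715+2 * sqrt(201) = 31.15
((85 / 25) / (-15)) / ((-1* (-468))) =-17 / 35100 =-0.00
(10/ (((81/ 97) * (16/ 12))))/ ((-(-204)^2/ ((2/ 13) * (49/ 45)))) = -4753/ 131464944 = -0.00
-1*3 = -3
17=17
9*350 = 3150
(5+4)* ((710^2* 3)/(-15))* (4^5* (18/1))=-16724828160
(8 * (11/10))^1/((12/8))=88/15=5.87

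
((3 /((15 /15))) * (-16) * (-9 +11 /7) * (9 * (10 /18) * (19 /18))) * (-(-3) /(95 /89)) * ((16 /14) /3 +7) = 5738720 /147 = 39038.91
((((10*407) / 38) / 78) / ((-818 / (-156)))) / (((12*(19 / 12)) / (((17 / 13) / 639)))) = 34595 / 1226520243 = 0.00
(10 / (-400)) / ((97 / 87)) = -87 / 3880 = -0.02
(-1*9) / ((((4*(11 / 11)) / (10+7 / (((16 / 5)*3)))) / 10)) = -7725 / 32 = -241.41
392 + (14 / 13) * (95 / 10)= 5229 / 13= 402.23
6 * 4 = 24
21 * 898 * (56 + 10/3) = 1118908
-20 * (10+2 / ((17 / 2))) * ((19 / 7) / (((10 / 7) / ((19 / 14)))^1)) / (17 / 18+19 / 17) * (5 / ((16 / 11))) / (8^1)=-15546465 / 141344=-109.99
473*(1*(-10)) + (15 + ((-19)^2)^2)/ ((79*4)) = -341086/ 79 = -4317.54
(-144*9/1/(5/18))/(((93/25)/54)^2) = -944784000/961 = -983125.91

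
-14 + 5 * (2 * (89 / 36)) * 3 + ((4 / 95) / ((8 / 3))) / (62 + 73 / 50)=21763697 / 361722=60.17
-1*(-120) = 120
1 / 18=0.06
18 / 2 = 9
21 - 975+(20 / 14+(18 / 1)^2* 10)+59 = 16425 / 7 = 2346.43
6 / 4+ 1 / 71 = 215 / 142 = 1.51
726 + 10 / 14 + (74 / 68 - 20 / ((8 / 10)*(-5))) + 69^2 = 1307525 / 238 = 5493.80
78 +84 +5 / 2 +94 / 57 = 18941 / 114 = 166.15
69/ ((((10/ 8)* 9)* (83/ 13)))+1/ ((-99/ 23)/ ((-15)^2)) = -702719/ 13695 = -51.31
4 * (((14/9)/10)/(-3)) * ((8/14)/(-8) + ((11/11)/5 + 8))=-1138/675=-1.69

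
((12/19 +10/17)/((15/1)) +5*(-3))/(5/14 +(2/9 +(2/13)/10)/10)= -8969415/229007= -39.17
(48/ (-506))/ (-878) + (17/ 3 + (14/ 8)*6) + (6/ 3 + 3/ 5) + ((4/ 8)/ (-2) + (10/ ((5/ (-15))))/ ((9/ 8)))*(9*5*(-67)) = 540935275237/ 6664020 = 81172.52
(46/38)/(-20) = -0.06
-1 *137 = -137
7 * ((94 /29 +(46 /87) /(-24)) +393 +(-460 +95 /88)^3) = -120336403797083747 /177864192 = -676563407.42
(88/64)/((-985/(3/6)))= -0.00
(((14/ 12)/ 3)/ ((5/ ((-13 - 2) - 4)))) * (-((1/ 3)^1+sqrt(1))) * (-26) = -6916/ 135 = -51.23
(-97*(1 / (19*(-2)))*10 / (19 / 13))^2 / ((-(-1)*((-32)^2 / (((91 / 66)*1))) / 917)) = 3317270677175 / 8807614464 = 376.64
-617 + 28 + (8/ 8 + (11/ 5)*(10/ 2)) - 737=-1314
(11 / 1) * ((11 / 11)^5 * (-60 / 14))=-330 / 7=-47.14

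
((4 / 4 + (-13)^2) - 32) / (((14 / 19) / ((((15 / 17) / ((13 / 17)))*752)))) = 14788080 / 91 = 162506.37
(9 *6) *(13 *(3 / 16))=1053 / 8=131.62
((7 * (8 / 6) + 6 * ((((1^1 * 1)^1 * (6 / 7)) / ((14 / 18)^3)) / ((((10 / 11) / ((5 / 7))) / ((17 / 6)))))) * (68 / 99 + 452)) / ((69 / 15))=3313.14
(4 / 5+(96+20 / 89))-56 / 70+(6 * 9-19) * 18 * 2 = 120704 / 89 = 1356.22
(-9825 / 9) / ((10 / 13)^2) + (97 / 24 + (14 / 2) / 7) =-14719 / 8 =-1839.88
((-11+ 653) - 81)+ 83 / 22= 564.77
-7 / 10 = -0.70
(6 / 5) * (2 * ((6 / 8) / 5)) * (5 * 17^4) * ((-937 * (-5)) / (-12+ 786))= 78259177 / 86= 909990.43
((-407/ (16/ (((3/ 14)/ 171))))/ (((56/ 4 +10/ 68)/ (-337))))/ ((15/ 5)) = 0.25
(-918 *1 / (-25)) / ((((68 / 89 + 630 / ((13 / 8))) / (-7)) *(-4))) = 3717441 / 22472200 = 0.17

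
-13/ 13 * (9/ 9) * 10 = -10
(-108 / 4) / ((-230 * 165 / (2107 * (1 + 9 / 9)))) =18963 / 6325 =3.00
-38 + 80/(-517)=-19726/517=-38.15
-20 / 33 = -0.61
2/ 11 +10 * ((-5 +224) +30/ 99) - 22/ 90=1085519/ 495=2192.97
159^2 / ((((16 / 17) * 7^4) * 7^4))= 429777 / 92236816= 0.00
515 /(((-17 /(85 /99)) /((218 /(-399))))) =561350 /39501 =14.21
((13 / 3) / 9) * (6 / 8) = 13 / 36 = 0.36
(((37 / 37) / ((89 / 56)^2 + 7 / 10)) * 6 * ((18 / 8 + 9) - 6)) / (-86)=-246960 / 2174983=-0.11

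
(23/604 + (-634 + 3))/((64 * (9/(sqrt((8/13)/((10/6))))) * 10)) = -381101 * sqrt(390)/113068800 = -0.07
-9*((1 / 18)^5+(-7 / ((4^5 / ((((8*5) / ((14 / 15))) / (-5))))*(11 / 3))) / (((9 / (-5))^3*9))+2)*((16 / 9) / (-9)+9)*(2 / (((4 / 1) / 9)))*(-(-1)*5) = -1185410381515 / 332563968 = -3564.46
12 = 12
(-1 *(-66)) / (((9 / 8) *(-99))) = -16 / 27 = -0.59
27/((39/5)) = 45/13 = 3.46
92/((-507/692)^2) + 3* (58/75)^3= 231313197944/1338796875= 172.78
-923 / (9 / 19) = -17537 / 9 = -1948.56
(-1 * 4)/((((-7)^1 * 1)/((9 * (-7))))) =-36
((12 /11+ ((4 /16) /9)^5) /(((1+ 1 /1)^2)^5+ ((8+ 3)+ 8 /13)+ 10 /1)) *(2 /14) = 9432723599 /63287588238336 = 0.00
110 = 110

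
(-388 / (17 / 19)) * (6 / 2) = -22116 / 17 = -1300.94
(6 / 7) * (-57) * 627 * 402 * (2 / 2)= -86202468 / 7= -12314638.29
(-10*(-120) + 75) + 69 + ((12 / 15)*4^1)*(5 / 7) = 9424 / 7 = 1346.29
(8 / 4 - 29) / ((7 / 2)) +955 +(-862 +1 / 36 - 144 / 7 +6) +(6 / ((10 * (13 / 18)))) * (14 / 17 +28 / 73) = 1458399739 / 20327580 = 71.74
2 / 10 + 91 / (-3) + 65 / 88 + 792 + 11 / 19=19140661 / 25080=763.18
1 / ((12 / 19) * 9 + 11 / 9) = 171 / 1181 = 0.14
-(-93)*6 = 558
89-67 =22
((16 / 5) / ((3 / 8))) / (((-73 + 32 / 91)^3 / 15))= -96457088 / 288935877131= -0.00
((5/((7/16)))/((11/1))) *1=80/77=1.04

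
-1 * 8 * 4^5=-8192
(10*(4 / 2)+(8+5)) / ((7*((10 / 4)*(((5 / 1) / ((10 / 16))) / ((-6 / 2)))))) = -99 / 140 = -0.71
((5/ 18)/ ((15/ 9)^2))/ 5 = 1/ 50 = 0.02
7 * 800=5600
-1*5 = -5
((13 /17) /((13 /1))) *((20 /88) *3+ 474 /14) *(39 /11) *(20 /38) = 1037205 /273581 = 3.79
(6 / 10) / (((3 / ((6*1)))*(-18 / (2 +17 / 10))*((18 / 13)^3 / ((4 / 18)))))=-81289 / 3936600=-0.02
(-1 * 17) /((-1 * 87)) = 17 /87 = 0.20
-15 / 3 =-5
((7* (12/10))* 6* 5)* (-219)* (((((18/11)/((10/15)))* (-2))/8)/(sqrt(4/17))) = 372519* sqrt(17)/22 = 69815.24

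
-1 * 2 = -2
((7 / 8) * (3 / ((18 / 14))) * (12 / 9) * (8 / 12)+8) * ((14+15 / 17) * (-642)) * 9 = -14347630 / 17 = -843978.24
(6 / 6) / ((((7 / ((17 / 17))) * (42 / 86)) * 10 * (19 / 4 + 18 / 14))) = 86 / 17745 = 0.00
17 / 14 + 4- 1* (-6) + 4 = 213 / 14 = 15.21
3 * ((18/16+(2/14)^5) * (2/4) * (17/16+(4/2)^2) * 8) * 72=330829677/67228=4921.01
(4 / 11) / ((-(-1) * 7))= 4 / 77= 0.05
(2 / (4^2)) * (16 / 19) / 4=1 / 38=0.03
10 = 10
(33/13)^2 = 1089/169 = 6.44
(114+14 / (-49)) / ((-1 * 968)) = -199 / 1694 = -0.12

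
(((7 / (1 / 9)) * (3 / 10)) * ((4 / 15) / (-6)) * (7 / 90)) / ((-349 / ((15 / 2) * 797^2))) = 31125241 / 34900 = 891.84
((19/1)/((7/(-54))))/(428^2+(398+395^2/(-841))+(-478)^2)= -287622/808246789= -0.00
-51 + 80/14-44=-625/7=-89.29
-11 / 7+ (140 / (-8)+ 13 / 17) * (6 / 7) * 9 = -15550 / 119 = -130.67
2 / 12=1 / 6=0.17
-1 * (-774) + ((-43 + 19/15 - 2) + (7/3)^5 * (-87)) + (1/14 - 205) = -31139543/5670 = -5491.98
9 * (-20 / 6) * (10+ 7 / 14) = -315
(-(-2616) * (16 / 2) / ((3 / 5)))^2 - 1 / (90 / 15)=7299686399 / 6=1216614399.83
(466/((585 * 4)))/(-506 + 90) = -233/486720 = -0.00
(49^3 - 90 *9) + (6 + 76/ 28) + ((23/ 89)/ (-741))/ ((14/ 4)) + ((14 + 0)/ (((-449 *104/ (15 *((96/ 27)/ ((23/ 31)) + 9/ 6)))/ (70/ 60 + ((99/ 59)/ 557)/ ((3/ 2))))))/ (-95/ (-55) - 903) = 378765291805047890039755/ 3241529321514617952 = 116847.71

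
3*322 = 966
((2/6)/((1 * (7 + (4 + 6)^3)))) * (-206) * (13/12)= -0.07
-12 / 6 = -2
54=54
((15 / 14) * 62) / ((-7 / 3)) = -1395 / 49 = -28.47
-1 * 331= -331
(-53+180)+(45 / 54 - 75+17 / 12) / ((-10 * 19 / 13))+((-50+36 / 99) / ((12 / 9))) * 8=-1386427 / 8360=-165.84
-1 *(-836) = 836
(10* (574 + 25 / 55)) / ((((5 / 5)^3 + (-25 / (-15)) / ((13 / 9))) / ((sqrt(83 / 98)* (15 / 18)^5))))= 1283546875* sqrt(166) / 16765056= 986.42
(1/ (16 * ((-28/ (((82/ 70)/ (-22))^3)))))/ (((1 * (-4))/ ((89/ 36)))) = -6133969/ 29451856896000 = -0.00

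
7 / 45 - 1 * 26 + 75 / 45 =-1088 / 45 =-24.18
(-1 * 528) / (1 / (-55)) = 29040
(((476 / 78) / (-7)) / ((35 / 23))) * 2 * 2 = -3128 / 1365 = -2.29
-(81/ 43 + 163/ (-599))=-41510/ 25757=-1.61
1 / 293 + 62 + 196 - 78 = 52741 / 293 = 180.00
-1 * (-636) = 636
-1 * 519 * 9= -4671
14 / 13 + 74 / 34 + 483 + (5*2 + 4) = 110556 / 221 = 500.25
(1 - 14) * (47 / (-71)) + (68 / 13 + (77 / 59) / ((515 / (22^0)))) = 388117906 / 28045355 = 13.84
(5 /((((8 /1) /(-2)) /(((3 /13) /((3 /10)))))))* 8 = -100 /13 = -7.69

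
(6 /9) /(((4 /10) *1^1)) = 5 /3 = 1.67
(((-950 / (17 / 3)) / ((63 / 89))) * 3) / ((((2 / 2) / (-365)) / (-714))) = -185164500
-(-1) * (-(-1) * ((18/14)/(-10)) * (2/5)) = -9/175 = -0.05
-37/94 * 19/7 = -1.07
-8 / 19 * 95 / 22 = -20 / 11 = -1.82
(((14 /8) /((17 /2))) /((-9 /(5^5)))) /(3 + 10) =-21875 /3978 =-5.50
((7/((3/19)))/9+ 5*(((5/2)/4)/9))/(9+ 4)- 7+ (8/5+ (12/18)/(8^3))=-2243287/449280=-4.99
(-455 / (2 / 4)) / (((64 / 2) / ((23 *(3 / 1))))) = -31395 / 16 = -1962.19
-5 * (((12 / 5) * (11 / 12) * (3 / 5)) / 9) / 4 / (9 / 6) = -11 / 90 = -0.12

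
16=16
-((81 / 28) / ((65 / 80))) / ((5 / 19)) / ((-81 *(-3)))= -76 / 1365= -0.06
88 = 88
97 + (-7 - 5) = 85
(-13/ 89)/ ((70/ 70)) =-13/ 89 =-0.15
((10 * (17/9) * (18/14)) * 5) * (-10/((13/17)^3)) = -2715.42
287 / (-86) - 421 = -424.34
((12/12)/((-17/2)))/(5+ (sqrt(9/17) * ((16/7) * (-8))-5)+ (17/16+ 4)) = 14112/3587047+ 458752 * sqrt(17)/182939397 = 0.01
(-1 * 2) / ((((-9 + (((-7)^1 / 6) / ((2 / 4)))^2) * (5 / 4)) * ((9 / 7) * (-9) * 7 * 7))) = -1 / 1260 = -0.00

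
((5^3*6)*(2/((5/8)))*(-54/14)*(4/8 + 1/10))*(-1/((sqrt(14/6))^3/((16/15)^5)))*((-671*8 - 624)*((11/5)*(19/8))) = -2251133288448*sqrt(21)/153125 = -67369722.08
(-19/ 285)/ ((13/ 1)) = -1/ 195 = -0.01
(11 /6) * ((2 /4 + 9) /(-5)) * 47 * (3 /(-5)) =9823 /100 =98.23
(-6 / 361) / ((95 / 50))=-60 / 6859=-0.01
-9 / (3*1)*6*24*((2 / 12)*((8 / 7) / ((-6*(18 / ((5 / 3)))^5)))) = 3125 / 33480783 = 0.00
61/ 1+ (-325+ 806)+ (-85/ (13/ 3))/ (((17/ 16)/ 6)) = 5606/ 13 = 431.23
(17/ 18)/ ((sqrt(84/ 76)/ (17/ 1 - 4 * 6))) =-17 * sqrt(399)/ 54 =-6.29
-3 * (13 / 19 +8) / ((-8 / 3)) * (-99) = -147015 / 152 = -967.20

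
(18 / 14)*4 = 36 / 7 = 5.14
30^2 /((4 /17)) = 3825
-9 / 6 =-3 / 2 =-1.50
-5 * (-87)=435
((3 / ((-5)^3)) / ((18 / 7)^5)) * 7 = -117649 / 78732000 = -0.00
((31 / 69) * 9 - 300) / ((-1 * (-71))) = -6807 / 1633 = -4.17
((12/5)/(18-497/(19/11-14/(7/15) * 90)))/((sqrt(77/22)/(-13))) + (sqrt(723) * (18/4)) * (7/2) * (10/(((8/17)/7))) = -4630236 * sqrt(14)/18890375 + 37485 * sqrt(723)/16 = 62994.17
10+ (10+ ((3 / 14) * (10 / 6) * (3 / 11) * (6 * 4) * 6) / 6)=22.34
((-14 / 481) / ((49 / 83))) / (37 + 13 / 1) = -83 / 84175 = -0.00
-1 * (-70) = 70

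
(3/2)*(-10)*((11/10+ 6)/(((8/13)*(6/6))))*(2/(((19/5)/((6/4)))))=-41535/304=-136.63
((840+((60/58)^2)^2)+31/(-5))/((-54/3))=-2952704489/63655290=-46.39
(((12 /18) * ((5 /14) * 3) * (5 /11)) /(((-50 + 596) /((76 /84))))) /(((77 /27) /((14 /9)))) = 475 /1618617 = 0.00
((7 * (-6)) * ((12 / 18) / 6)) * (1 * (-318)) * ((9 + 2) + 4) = 22260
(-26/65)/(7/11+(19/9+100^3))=-99/247500680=-0.00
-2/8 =-1/4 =-0.25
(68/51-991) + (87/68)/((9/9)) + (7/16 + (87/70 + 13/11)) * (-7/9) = -44458729/44880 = -990.61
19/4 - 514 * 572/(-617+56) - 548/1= -3911/204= -19.17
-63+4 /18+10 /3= -535 /9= -59.44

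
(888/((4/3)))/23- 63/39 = 8175/299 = 27.34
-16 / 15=-1.07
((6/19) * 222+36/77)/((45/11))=11472/665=17.25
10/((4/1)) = 5/2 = 2.50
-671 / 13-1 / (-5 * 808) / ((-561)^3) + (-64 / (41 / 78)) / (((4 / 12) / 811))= -112643374263507652493 / 380186908306920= -296284.20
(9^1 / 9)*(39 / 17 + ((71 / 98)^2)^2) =4029234401 / 1568025872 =2.57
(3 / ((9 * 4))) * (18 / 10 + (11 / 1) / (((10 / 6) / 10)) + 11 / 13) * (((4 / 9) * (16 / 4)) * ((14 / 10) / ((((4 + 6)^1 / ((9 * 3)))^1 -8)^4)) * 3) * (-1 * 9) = -8299514097 / 73158072650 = -0.11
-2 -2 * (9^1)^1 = -20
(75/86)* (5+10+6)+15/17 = 19.20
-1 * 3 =-3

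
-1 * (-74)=74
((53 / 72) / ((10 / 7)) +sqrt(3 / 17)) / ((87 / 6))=2* sqrt(51) / 493 +371 / 10440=0.06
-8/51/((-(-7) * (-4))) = 2/357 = 0.01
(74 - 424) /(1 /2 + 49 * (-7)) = 140 /137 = 1.02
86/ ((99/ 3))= 86/ 33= 2.61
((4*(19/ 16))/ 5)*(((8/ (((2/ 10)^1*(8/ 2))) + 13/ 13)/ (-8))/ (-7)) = 209/ 1120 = 0.19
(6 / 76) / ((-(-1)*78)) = 1 / 988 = 0.00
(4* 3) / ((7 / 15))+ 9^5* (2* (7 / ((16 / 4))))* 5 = 14467365 / 14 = 1033383.21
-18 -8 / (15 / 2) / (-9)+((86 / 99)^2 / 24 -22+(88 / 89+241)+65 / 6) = 2786597756 / 13084335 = 212.97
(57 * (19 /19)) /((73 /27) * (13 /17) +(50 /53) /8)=5546556 /212663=26.08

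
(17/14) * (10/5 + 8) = 85/7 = 12.14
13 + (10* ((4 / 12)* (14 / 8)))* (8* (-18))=-827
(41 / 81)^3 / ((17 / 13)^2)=11647649 / 153586449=0.08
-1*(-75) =75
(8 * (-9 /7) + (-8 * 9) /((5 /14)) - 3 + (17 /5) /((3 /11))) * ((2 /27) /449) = -42508 /1272915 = -0.03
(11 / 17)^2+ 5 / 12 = 2897 / 3468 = 0.84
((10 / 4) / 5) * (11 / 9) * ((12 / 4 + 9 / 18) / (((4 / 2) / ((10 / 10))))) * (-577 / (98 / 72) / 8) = -6347 / 112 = -56.67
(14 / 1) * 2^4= 224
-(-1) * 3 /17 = 3 /17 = 0.18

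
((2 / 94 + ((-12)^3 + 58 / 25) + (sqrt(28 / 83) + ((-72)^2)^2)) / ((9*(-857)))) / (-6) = sqrt(581) / 1920537 + 10524917717 / 18125550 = 580.67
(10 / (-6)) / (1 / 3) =-5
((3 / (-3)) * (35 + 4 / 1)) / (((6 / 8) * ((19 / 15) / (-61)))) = 47580 / 19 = 2504.21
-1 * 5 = -5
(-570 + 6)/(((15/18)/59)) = -199656/5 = -39931.20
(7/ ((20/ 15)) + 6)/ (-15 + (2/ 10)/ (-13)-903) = -2925/ 238684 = -0.01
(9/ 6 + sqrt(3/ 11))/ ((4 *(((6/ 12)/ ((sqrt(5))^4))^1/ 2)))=25 *sqrt(33)/ 11 + 75/ 2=50.56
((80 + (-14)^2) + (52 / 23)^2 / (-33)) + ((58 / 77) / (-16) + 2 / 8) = 269862343 / 977592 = 276.05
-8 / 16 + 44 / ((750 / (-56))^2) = -71633 / 281250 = -0.25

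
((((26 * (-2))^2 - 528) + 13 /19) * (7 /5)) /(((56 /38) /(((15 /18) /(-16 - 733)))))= -2.30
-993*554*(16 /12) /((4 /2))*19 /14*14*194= -1351833128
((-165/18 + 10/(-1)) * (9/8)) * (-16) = 345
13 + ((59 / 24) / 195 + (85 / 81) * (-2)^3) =194491 / 42120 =4.62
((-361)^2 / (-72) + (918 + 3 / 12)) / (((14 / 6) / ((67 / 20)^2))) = -288225223 / 67200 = -4289.07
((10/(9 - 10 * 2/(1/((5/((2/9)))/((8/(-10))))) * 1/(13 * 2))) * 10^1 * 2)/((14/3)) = 5200/3717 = 1.40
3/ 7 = 0.43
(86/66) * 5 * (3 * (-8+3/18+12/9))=-2795/22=-127.05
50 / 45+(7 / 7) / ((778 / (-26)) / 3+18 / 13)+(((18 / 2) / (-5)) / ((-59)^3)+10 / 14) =7407647761 / 4334523795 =1.71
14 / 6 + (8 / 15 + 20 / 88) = 1021 / 330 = 3.09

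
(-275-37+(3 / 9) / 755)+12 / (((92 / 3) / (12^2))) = -13318177 / 52095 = -255.65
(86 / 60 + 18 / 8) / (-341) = -221 / 20460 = -0.01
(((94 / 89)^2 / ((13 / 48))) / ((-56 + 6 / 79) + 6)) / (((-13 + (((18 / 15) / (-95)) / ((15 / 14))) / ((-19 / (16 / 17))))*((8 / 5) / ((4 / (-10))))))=-15749617750 / 9926361494803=-0.00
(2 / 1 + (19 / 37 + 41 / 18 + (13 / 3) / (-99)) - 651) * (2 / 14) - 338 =-66203285 / 153846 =-430.32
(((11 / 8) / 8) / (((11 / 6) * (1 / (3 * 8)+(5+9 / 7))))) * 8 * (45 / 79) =5670 / 83977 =0.07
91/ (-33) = -91/ 33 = -2.76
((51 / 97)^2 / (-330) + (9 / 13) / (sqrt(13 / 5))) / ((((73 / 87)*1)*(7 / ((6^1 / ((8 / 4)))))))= -226287 / 528879890 + 2349*sqrt(65) / 86359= 0.22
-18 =-18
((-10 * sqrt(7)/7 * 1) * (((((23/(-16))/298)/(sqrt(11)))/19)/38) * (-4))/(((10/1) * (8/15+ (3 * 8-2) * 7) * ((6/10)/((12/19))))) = -1725 * sqrt(77)/729644342504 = -0.00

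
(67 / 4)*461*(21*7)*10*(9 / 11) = 204317505 / 22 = 9287159.32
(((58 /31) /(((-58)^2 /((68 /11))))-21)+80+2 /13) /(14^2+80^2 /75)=22815249 /108502108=0.21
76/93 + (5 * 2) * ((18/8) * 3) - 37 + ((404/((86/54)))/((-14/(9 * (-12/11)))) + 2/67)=8633949001/41261682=209.25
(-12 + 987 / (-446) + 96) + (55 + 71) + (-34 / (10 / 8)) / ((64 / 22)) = 885029 / 4460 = 198.44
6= 6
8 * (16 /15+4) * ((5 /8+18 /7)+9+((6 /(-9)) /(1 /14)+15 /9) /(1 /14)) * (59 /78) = -35833886 /12285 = -2916.88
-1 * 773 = -773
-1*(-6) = 6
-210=-210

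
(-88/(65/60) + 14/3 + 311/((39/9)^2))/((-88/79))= 2403259/44616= 53.87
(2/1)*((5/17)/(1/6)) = 60/17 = 3.53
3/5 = 0.60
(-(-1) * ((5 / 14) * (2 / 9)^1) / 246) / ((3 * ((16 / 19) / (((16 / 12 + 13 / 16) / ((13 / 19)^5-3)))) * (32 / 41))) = -24228628715 / 196672942964736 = -0.00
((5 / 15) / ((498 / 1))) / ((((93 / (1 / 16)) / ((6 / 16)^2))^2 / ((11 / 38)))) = 11 / 6356455129088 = 0.00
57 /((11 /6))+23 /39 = 13591 /429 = 31.68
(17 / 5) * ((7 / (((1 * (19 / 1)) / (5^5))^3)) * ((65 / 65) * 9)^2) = 58831787109375 / 6859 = 8577312597.96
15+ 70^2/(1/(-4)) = -19585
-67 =-67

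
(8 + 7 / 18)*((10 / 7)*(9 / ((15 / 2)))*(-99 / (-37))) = 9966 / 259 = 38.48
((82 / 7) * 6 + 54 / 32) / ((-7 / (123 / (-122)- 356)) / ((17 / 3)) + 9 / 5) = 397909769 / 9970576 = 39.91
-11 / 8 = -1.38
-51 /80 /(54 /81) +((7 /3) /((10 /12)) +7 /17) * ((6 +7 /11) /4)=130821 /29920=4.37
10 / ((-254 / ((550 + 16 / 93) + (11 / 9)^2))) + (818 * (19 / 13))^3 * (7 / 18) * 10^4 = 4655825369526916855495 / 700616709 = 6645324483014.74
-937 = -937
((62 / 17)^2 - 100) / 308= -6264 / 22253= -0.28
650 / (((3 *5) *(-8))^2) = 13 / 288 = 0.05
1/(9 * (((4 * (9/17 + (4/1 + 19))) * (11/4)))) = 17/39600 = 0.00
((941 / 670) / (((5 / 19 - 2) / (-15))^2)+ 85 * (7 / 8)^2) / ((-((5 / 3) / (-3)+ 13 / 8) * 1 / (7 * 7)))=-5551422345 / 713416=-7781.47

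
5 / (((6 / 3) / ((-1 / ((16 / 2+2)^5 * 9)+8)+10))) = 16199999 / 360000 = 45.00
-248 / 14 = -124 / 7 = -17.71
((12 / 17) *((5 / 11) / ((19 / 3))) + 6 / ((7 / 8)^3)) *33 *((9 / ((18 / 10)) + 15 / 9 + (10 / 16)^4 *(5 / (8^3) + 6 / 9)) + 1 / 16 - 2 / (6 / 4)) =5584649417541 / 3416784896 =1634.47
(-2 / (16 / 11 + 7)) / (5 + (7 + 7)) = -22 / 1767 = -0.01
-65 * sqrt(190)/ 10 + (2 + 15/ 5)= 5 - 13 * sqrt(190)/ 2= -84.60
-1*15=-15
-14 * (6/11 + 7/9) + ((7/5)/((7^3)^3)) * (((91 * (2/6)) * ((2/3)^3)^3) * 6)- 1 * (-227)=185863332134927/891538827795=208.47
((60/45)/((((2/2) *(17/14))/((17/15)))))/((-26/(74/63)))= -296/5265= -0.06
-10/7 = -1.43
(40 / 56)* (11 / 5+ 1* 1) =16 / 7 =2.29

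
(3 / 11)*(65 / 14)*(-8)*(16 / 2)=-6240 / 77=-81.04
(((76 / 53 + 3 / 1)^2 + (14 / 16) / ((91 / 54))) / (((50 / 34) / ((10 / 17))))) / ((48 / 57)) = 56003317 / 5842720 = 9.59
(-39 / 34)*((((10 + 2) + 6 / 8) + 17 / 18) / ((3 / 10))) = -1885 / 36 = -52.36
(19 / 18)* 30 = 95 / 3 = 31.67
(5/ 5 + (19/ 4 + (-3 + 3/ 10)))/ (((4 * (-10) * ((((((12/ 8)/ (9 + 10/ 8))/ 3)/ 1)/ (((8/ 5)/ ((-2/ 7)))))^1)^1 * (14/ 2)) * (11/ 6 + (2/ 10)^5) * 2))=187575/ 550096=0.34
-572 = -572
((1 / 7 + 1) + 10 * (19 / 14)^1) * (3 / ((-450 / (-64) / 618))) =678976 / 175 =3879.86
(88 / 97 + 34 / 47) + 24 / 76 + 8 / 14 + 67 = 42151933 / 606347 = 69.52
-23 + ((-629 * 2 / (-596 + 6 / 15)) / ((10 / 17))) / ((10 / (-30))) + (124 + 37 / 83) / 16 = -51400591 / 1977392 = -25.99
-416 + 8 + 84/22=-4446/11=-404.18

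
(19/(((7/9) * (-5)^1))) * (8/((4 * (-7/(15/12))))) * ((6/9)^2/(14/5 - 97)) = -190/23079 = -0.01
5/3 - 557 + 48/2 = -1594/3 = -531.33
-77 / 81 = -0.95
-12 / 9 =-4 / 3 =-1.33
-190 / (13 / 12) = -2280 / 13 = -175.38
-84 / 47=-1.79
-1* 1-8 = -9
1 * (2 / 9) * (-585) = -130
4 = 4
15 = 15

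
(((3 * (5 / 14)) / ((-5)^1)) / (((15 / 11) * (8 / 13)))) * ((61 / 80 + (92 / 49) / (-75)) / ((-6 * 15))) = 6200909 / 2963520000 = 0.00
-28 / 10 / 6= -7 / 15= -0.47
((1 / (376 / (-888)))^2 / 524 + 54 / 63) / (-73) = -7031343 / 591490676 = -0.01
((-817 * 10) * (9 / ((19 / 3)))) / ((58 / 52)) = -301860 / 29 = -10408.97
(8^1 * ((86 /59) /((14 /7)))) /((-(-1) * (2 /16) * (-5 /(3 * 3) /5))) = -24768 /59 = -419.80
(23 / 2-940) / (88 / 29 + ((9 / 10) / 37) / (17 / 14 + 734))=-34182383955 / 111714578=-305.98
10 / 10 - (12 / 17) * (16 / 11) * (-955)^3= 894272214.90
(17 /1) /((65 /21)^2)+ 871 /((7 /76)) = 279730579 /29575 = 9458.35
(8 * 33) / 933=88 / 311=0.28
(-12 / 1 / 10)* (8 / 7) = -1.37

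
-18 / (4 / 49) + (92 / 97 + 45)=-174.55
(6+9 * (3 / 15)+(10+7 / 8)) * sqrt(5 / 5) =747 / 40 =18.68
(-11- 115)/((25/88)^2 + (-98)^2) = -975744/74374001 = -0.01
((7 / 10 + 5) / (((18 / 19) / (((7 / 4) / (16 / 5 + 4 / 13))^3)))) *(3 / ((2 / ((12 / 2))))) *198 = 207232025 / 155648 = 1331.41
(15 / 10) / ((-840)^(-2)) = 1058400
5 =5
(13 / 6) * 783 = 3393 / 2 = 1696.50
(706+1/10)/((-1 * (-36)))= 7061/360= 19.61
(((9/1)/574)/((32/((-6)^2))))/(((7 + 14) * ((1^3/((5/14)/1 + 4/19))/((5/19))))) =20385/162455776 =0.00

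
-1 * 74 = -74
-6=-6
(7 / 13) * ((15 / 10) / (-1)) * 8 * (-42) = 3528 / 13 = 271.38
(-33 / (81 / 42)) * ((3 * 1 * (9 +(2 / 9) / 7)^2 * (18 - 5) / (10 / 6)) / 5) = -92595646 / 14175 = -6532.32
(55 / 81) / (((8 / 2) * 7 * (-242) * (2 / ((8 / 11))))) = -5 / 137214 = -0.00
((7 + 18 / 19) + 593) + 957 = 29601 / 19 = 1557.95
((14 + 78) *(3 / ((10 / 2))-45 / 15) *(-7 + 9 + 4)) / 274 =-3312 / 685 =-4.84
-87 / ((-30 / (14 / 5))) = 203 / 25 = 8.12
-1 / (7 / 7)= -1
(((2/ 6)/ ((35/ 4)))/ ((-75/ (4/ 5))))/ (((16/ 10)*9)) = -0.00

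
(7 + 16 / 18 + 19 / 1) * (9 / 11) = 22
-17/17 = -1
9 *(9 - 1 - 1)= 63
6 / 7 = 0.86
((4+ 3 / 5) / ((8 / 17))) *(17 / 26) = 6647 / 1040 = 6.39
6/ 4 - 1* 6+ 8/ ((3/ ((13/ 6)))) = 23/ 18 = 1.28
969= 969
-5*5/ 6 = -25/ 6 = -4.17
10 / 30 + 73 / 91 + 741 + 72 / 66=2231909 / 3003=743.23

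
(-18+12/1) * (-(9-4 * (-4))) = 150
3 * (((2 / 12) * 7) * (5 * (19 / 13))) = 665 / 26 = 25.58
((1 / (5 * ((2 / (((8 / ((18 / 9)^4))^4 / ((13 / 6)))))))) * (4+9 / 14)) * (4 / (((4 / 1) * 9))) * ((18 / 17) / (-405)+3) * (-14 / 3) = -2293 / 110160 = -0.02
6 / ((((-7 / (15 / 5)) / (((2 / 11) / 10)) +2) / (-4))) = 72 / 379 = 0.19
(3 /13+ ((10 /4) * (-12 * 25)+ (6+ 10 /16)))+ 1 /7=-540905 /728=-743.00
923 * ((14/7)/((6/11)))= 10153/3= 3384.33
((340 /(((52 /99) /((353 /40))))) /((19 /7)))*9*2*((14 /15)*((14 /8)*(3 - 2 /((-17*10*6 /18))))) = 4638899727 /24700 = 187809.71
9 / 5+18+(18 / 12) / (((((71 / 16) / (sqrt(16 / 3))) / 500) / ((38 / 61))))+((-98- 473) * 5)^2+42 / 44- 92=608000 * sqrt(3) / 4331+896604913 / 110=8151196.91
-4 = -4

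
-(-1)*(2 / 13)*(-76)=-152 / 13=-11.69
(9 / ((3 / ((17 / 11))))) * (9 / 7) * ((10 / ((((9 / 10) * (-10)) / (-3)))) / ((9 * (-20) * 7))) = -17 / 1078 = -0.02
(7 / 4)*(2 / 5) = 7 / 10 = 0.70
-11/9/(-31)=0.04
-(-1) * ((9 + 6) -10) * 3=15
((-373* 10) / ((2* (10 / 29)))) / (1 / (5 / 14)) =-54085 / 28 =-1931.61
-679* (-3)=2037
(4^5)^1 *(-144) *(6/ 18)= -49152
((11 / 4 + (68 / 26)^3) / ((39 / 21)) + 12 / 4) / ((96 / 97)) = 52134687 / 3655808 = 14.26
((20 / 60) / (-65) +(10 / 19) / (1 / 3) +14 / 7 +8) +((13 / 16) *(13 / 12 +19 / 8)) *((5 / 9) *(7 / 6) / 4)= 1232213663 / 102435840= 12.03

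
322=322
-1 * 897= -897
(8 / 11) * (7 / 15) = 56 / 165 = 0.34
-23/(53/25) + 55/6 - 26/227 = -129713/72186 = -1.80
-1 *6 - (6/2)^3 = -33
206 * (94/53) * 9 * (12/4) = 522828/53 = 9864.68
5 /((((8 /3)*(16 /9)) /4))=135 /32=4.22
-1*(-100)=100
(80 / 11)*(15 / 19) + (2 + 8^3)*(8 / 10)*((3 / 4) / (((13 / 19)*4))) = 3217641 / 27170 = 118.43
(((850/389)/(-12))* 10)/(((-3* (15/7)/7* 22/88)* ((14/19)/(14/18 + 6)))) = 6896050/94527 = 72.95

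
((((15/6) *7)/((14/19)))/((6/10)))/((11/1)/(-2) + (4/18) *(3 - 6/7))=-3325/422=-7.88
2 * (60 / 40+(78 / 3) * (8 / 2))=211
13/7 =1.86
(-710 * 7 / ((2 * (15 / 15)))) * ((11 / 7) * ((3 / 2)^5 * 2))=-948915 / 16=-59307.19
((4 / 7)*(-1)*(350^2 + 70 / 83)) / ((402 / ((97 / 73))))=-93928980 / 405953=-231.38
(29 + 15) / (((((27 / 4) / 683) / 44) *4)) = 1322288 / 27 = 48973.63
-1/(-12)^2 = -0.01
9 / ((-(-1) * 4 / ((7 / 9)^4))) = 2401 / 2916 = 0.82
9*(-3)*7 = -189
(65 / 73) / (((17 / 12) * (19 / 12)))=9360 / 23579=0.40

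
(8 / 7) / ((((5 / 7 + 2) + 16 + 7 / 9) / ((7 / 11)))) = 126 / 3377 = 0.04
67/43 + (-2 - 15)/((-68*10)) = 1.58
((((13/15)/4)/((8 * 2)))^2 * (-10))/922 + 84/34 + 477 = 692602856647/1444515840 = 479.47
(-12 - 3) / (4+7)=-15 / 11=-1.36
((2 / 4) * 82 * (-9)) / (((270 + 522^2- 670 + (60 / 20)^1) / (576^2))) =-122425344 / 272087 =-449.95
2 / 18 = 1 / 9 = 0.11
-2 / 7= -0.29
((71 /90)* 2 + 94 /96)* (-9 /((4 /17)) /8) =-31297 /2560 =-12.23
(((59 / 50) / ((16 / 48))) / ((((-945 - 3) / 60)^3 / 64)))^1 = -28320 / 493039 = -0.06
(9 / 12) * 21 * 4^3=1008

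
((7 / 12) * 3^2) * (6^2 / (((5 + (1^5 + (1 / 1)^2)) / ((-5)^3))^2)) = 60267.86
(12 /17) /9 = 4 /51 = 0.08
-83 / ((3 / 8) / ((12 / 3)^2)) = -10624 / 3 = -3541.33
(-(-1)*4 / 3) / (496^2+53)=4 / 738207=0.00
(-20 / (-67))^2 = 400 / 4489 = 0.09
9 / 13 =0.69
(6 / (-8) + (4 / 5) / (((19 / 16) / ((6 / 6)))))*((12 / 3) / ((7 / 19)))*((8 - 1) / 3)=-29 / 15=-1.93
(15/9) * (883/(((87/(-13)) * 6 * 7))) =-5.24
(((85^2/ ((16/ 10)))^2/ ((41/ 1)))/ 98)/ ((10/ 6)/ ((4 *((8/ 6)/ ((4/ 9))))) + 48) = 11745140625/ 111411104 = 105.42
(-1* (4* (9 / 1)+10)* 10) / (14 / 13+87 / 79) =-472420 / 2237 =-211.18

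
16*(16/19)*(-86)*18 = -396288/19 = -20857.26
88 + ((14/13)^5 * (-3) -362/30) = 398700647/5569395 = 71.59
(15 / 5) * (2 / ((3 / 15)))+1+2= 33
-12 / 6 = -2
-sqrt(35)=-5.92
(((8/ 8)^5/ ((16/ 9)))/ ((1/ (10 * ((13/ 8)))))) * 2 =585/ 32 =18.28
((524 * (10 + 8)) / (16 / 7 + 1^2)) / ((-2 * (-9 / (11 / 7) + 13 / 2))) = -726264 / 391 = -1857.45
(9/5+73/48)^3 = 506261573/13824000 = 36.62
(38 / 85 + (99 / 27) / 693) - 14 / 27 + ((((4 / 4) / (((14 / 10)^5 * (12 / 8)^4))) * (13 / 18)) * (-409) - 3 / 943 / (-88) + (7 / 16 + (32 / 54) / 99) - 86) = -16674799482096893 / 172846669065840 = -96.47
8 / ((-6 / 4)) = -16 / 3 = -5.33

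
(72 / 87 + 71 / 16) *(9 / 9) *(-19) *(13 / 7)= -86203 / 464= -185.78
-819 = -819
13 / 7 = 1.86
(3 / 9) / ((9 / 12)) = 4 / 9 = 0.44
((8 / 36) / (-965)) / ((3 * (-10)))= 1 / 130275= 0.00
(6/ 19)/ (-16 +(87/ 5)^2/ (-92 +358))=-2100/ 98831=-0.02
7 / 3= 2.33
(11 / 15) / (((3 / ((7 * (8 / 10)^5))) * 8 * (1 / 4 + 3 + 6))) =39424 / 5203125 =0.01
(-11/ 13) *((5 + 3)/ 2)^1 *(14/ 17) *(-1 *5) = 3080/ 221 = 13.94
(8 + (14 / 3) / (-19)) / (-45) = -442 / 2565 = -0.17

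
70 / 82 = 35 / 41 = 0.85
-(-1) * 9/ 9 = 1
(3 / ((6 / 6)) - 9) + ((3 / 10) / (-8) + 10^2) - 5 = 7117 / 80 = 88.96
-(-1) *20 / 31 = 20 / 31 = 0.65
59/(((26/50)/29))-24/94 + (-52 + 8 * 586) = 4842865/611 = 7926.13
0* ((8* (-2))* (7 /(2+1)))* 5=0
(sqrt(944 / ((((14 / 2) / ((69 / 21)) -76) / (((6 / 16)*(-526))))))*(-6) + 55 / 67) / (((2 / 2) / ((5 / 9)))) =275 / 603 -20*sqrt(1819073427) / 5097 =-166.90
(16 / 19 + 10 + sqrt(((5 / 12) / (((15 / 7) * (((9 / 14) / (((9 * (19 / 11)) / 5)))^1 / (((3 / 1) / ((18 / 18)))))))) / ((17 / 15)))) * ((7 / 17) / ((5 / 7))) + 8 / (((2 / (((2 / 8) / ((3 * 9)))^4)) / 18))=343 * sqrt(7106) / 31790 + 19073301007 / 3051652320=7.16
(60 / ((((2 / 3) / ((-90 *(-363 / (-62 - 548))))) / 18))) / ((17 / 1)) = -5292540 / 1037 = -5103.70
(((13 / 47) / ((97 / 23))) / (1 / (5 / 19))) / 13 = 0.00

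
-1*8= -8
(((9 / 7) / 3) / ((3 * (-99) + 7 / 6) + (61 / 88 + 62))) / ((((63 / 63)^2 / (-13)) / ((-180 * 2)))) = -3706560 / 430843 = -8.60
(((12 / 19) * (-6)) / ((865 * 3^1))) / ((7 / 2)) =-48 / 115045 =-0.00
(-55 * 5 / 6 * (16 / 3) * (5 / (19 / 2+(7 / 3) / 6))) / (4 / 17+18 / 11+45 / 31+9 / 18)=-127534000 / 3945103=-32.33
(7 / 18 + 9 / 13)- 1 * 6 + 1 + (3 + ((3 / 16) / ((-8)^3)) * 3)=-881693 / 958464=-0.92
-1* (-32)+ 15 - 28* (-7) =243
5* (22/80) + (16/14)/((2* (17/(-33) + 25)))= 7909/5656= 1.40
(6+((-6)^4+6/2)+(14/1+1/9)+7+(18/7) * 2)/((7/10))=838690/441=1901.79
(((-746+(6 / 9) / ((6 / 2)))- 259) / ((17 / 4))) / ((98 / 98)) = -36172 / 153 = -236.42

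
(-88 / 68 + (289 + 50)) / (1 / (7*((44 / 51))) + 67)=5.03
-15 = -15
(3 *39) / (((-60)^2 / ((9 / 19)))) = 117 / 7600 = 0.02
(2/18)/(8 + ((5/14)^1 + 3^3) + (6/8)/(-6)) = 56/17757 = 0.00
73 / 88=0.83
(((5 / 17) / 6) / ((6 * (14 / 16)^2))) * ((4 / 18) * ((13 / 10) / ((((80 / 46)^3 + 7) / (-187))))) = -27838096 / 592051761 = -0.05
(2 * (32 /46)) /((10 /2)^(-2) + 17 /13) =5200 /5037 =1.03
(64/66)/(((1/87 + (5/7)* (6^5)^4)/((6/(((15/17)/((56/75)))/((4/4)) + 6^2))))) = 12368384/206420179283140113456363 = 0.00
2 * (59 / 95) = 118 / 95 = 1.24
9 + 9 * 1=18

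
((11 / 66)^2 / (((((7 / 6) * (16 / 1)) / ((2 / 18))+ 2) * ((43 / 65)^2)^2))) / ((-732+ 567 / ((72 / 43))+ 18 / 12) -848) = -274625 / 399107409939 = -0.00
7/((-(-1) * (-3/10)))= -70/3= -23.33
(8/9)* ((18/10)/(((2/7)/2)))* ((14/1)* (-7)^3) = -268912/5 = -53782.40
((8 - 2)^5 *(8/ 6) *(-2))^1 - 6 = -20742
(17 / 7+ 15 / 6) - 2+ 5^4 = 8791 / 14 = 627.93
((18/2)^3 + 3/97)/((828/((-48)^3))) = -217239552/2231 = -97373.17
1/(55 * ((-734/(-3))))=0.00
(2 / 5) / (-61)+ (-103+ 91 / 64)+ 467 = 7132907 / 19520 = 365.42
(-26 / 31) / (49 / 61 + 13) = -793 / 13051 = -0.06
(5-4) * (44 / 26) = 22 / 13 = 1.69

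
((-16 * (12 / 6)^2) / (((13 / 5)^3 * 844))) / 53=-2000 / 24569051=-0.00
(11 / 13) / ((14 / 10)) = 55 / 91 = 0.60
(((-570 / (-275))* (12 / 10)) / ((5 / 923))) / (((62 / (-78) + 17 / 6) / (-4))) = -900.97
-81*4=-324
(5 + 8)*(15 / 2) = 195 / 2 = 97.50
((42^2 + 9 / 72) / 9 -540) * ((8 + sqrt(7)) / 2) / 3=-610.33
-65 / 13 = -5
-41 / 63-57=-3632 / 63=-57.65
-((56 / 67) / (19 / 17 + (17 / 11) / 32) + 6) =-6.72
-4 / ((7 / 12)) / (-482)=0.01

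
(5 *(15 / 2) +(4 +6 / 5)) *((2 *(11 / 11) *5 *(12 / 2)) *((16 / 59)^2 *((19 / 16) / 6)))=129808 / 3481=37.29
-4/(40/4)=-2/5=-0.40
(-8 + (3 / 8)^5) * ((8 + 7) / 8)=-3928515 / 262144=-14.99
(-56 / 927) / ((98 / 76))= -304 / 6489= -0.05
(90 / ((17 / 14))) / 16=4.63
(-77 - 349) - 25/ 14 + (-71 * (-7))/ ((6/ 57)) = 30056/ 7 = 4293.71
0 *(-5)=0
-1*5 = -5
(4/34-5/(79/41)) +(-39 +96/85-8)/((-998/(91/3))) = -21775279/20104710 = -1.08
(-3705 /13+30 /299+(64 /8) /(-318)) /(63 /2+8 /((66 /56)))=-298003442 /40045369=-7.44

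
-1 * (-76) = 76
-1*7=-7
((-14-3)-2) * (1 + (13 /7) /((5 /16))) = -4617 /35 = -131.91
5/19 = 0.26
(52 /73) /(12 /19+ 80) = 247 /27959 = 0.01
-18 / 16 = -9 / 8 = -1.12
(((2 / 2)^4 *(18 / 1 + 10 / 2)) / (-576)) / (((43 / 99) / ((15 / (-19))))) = 3795 / 52288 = 0.07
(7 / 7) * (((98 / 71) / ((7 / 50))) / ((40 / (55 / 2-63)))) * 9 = -315 / 4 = -78.75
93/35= 2.66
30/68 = 15/34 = 0.44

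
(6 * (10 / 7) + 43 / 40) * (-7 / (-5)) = 13.50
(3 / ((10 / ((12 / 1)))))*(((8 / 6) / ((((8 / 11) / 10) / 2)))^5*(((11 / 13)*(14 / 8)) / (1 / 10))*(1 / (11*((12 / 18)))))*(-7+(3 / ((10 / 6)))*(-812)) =-82781824510000 / 117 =-707536961623.93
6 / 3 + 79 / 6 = 91 / 6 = 15.17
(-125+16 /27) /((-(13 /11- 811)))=-36949 /240516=-0.15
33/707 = 0.05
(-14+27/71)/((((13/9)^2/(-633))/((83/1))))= 4115222253/11999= 342963.77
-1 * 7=-7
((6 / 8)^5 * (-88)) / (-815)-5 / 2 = -258127 / 104320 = -2.47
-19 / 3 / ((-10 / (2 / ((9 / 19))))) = 361 / 135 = 2.67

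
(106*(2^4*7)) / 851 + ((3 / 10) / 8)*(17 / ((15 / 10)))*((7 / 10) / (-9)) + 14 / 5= 51216011 / 3063600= 16.72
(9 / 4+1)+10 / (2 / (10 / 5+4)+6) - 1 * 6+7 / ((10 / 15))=9.33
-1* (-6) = 6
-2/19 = -0.11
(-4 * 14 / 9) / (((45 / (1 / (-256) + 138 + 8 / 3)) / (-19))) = 14367857 / 38880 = 369.54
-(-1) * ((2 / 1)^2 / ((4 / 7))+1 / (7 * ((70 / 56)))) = 249 / 35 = 7.11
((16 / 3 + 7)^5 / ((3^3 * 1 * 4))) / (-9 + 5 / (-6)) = -69343957 / 258066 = -268.71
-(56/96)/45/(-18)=0.00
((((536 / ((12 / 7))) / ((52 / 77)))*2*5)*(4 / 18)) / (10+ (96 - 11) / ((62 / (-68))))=-1119503 / 90558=-12.36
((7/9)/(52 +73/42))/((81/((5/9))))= 490/4936059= 0.00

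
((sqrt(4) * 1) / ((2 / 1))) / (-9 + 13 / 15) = -15 / 122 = -0.12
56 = 56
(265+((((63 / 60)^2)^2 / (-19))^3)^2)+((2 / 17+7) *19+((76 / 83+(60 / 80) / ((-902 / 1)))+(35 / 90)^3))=146907235407069528627173926445299495845093597493889 / 366161421648668104065024000000000000000000000000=401.21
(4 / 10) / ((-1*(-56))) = 1 / 140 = 0.01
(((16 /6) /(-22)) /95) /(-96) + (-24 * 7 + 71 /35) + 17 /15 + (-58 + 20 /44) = -117124961 /526680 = -222.38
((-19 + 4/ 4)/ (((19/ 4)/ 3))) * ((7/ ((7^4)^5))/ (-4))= 54/ 216579008522089717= 0.00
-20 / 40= -1 / 2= -0.50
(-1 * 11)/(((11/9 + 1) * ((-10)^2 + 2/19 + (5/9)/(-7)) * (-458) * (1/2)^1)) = 118503/548367980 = 0.00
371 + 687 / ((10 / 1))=4397 / 10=439.70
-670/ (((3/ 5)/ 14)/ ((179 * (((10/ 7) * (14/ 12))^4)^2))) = -3279335937500/ 19683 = -166607526.16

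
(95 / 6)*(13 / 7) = 29.40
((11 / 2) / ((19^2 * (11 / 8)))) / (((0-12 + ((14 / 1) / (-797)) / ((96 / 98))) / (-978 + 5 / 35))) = 523724640 / 580904233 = 0.90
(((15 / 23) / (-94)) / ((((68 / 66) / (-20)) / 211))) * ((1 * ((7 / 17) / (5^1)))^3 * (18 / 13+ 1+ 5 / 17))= 4241636784 / 99766252105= 0.04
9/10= 0.90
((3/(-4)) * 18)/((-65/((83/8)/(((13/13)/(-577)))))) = -1243.32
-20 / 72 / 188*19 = -95 / 3384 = -0.03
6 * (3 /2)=9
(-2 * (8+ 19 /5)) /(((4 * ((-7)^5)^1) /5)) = 59 /33614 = 0.00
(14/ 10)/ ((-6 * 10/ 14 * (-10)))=49/ 1500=0.03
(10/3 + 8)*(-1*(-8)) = 272/3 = 90.67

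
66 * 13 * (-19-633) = -559416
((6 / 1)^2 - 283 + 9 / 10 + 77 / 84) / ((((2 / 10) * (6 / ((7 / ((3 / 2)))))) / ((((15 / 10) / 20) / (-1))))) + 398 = 676097 / 1440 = 469.51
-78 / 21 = -26 / 7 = -3.71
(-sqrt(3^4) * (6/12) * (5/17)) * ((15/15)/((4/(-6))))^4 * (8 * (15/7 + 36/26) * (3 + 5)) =-2340090/1547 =-1512.66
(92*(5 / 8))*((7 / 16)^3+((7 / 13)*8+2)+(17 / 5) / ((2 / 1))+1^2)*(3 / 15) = 55671569 / 532480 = 104.55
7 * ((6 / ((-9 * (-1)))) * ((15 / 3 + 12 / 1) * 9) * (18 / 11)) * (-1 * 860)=-11052720 / 11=-1004792.73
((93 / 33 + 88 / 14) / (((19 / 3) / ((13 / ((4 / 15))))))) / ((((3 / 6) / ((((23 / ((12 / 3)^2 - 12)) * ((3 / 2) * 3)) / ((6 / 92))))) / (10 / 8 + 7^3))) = 896158340415 / 46816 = 19142138.17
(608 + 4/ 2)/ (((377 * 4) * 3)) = 305/ 2262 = 0.13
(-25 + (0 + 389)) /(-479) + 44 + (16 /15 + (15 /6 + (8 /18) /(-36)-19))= 10783951 /387990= 27.79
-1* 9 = -9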